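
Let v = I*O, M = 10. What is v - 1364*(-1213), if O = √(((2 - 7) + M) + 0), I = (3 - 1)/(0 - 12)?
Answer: 1654532 - √5/6 ≈ 1.6545e+6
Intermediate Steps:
I = -⅙ (I = 2/(-12) = 2*(-1/12) = -⅙ ≈ -0.16667)
O = √5 (O = √(((2 - 7) + 10) + 0) = √((-5 + 10) + 0) = √(5 + 0) = √5 ≈ 2.2361)
v = -√5/6 ≈ -0.37268
v - 1364*(-1213) = -√5/6 - 1364*(-1213) = -√5/6 + 1654532 = 1654532 - √5/6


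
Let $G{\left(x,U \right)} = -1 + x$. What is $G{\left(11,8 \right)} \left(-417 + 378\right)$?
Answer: $-390$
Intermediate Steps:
$G{\left(11,8 \right)} \left(-417 + 378\right) = \left(-1 + 11\right) \left(-417 + 378\right) = 10 \left(-39\right) = -390$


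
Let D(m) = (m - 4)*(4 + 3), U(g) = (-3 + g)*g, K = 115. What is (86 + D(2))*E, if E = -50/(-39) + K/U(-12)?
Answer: 1798/13 ≈ 138.31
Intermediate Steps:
U(g) = g*(-3 + g)
D(m) = -28 + 7*m (D(m) = (-4 + m)*7 = -28 + 7*m)
E = 899/468 (E = -50/(-39) + 115/((-12*(-3 - 12))) = -50*(-1/39) + 115/((-12*(-15))) = 50/39 + 115/180 = 50/39 + 115*(1/180) = 50/39 + 23/36 = 899/468 ≈ 1.9209)
(86 + D(2))*E = (86 + (-28 + 7*2))*(899/468) = (86 + (-28 + 14))*(899/468) = (86 - 14)*(899/468) = 72*(899/468) = 1798/13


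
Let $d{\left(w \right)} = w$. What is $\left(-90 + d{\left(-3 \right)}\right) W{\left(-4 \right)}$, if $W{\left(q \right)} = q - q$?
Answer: $0$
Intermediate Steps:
$W{\left(q \right)} = 0$
$\left(-90 + d{\left(-3 \right)}\right) W{\left(-4 \right)} = \left(-90 - 3\right) 0 = \left(-93\right) 0 = 0$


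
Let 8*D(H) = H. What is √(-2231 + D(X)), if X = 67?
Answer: I*√35562/4 ≈ 47.145*I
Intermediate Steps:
D(H) = H/8
√(-2231 + D(X)) = √(-2231 + (⅛)*67) = √(-2231 + 67/8) = √(-17781/8) = I*√35562/4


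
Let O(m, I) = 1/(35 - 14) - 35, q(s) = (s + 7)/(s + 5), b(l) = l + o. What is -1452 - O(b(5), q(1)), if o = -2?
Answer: -29758/21 ≈ -1417.0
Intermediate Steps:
b(l) = -2 + l (b(l) = l - 2 = -2 + l)
q(s) = (7 + s)/(5 + s)
O(m, I) = -734/21 (O(m, I) = 1/21 - 35 = -734/21)
-1452 - O(b(5), q(1)) = -1452 - 1*(-734/21) = -1452 + 734/21 = -29758/21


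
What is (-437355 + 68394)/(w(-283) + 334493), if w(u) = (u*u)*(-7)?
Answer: 368961/226130 ≈ 1.6316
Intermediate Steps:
w(u) = -7*u² (w(u) = u²*(-7) = -7*u²)
(-437355 + 68394)/(w(-283) + 334493) = (-437355 + 68394)/(-7*(-283)² + 334493) = -368961/(-7*80089 + 334493) = -368961/(-560623 + 334493) = -368961/(-226130) = -368961*(-1/226130) = 368961/226130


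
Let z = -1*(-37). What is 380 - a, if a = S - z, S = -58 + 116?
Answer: 359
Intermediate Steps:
z = 37
S = 58
a = 21 (a = 58 - 1*37 = 58 - 37 = 21)
380 - a = 380 - 1*21 = 380 - 21 = 359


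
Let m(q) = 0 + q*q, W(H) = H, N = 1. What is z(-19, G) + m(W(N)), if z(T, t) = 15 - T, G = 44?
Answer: 35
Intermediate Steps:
m(q) = q² (m(q) = 0 + q² = q²)
z(-19, G) + m(W(N)) = (15 - 1*(-19)) + 1² = (15 + 19) + 1 = 34 + 1 = 35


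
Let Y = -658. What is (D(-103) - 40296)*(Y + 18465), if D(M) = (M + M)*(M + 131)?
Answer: -820261648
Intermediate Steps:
D(M) = 2*M*(131 + M) (D(M) = (2*M)*(131 + M) = 2*M*(131 + M))
(D(-103) - 40296)*(Y + 18465) = (2*(-103)*(131 - 103) - 40296)*(-658 + 18465) = (2*(-103)*28 - 40296)*17807 = (-5768 - 40296)*17807 = -46064*17807 = -820261648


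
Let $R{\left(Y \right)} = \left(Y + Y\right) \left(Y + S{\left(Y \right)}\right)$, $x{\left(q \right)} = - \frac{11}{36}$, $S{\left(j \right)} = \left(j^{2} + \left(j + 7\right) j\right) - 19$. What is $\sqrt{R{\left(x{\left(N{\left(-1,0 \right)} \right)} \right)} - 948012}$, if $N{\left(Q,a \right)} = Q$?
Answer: $\frac{i \sqrt{11057460443}}{108} \approx 973.65 i$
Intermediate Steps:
$S{\left(j \right)} = -19 + j^{2} + j \left(7 + j\right)$ ($S{\left(j \right)} = \left(j^{2} + \left(7 + j\right) j\right) - 19 = \left(j^{2} + j \left(7 + j\right)\right) - 19 = -19 + j^{2} + j \left(7 + j\right)$)
$x{\left(q \right)} = - \frac{11}{36}$ ($x{\left(q \right)} = \left(-11\right) \frac{1}{36} = - \frac{11}{36}$)
$R{\left(Y \right)} = 2 Y \left(-19 + 2 Y^{2} + 8 Y\right)$ ($R{\left(Y \right)} = \left(Y + Y\right) \left(Y + \left(-19 + 2 Y^{2} + 7 Y\right)\right) = 2 Y \left(-19 + 2 Y^{2} + 8 Y\right)$)
$\sqrt{R{\left(x{\left(N{\left(-1,0 \right)} \right)} \right)} - 948012} = \sqrt{2 \left(- \frac{11}{36}\right) \left(-19 + 2 \left(- \frac{11}{36}\right)^{2} + 8 \left(- \frac{11}{36}\right)\right) - 948012} = \sqrt{2 \left(- \frac{11}{36}\right) \left(-19 + 2 \cdot \frac{121}{1296} - \frac{22}{9}\right) - 948012} = \sqrt{2 \left(- \frac{11}{36}\right) \left(-19 + \frac{121}{648} - \frac{22}{9}\right) - 948012} = \sqrt{2 \left(- \frac{11}{36}\right) \left(- \frac{13775}{648}\right) - 948012} = \sqrt{\frac{151525}{11664} - 948012} = \sqrt{- \frac{11057460443}{11664}} = \frac{i \sqrt{11057460443}}{108}$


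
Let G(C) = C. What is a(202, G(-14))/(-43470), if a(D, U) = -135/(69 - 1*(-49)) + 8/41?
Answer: 4591/210307860 ≈ 2.1830e-5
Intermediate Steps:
a(D, U) = -4591/4838 (a(D, U) = -135/(69 + 49) + 8*(1/41) = -135/118 + 8/41 = -4591/4838)
a(202, G(-14))/(-43470) = -4591/4838/(-43470) = -4591/4838*(-1/43470) = 4591/210307860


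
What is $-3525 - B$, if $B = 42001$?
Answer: $-45526$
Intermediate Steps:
$-3525 - B = -3525 - 42001 = -45526$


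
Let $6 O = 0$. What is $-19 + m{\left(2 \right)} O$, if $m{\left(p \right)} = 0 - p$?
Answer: $-19$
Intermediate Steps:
$m{\left(p \right)} = - p$
$O = 0$ ($O = \frac{1}{6} \cdot 0 = 0$)
$-19 + m{\left(2 \right)} O = -19 + \left(-1\right) 2 \cdot 0 = -19 - 0 = -19 + 0 = -19$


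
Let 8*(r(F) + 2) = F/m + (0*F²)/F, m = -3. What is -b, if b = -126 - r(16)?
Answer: 370/3 ≈ 123.33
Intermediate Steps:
r(F) = -2 - F/24 (r(F) = -2 + (F/(-3) + (0*F²)/F)/8 = -2 + (F*(-⅓) + 0/F)/8 = -2 + (-F/3 + 0)/8 = -2 + (-F/3)/8 = -2 - F/24)
b = -370/3 (b = -126 - (-2 - 1/24*16) = -126 - (-2 - ⅔) = -126 - 1*(-8/3) = -126 + 8/3 = -370/3 ≈ -123.33)
-b = -1*(-370/3) = 370/3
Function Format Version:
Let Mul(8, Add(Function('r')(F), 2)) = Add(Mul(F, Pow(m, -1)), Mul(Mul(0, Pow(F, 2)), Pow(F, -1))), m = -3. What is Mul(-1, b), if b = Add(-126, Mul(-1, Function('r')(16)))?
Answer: Rational(370, 3) ≈ 123.33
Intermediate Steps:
Function('r')(F) = Add(-2, Mul(Rational(-1, 24), F)) (Function('r')(F) = Add(-2, Mul(Rational(1, 8), Add(Mul(F, Pow(-3, -1)), Mul(Mul(0, Pow(F, 2)), Pow(F, -1))))) = Add(-2, Mul(Rational(1, 8), Add(Mul(F, Rational(-1, 3)), Mul(0, Pow(F, -1))))) = Add(-2, Mul(Rational(1, 8), Add(Mul(Rational(-1, 3), F), 0))) = Add(-2, Mul(Rational(1, 8), Mul(Rational(-1, 3), F))) = Add(-2, Mul(Rational(-1, 24), F)))
b = Rational(-370, 3) (b = Add(-126, Mul(-1, Add(-2, Mul(Rational(-1, 24), 16)))) = Add(-126, Mul(-1, Add(-2, Rational(-2, 3)))) = Add(-126, Mul(-1, Rational(-8, 3))) = Add(-126, Rational(8, 3)) = Rational(-370, 3) ≈ -123.33)
Mul(-1, b) = Mul(-1, Rational(-370, 3)) = Rational(370, 3)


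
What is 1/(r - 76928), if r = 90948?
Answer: 1/14020 ≈ 7.1327e-5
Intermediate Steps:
1/(r - 76928) = 1/(90948 - 76928) = 1/14020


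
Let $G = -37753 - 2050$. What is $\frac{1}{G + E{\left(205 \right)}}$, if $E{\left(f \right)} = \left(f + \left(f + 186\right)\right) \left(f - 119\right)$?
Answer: $\frac{1}{11453} \approx 8.7313 \cdot 10^{-5}$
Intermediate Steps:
$E{\left(f \right)} = \left(-119 + f\right) \left(186 + 2 f\right)$ ($E{\left(f \right)} = \left(f + \left(186 + f\right)\right) \left(-119 + f\right) = \left(186 + 2 f\right) \left(-119 + f\right) = \left(-119 + f\right) \left(186 + 2 f\right)$)
$G = -39803$
$\frac{1}{G + E{\left(205 \right)}} = \frac{1}{-39803 - \left(32794 - 84050\right)} = \frac{1}{-39803 - -51256} = \frac{1}{-39803 + 51256} = \frac{1}{11453}$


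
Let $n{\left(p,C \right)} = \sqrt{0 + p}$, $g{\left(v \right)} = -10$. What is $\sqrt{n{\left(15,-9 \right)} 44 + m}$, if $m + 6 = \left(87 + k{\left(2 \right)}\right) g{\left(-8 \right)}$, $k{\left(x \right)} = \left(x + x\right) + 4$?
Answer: $2 \sqrt{-239 + 11 \sqrt{15}} \approx 28.028 i$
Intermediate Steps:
$k{\left(x \right)} = 4 + 2 x$ ($k{\left(x \right)} = 2 x + 4 = 4 + 2 x$)
$n{\left(p,C \right)} = \sqrt{p}$
$m = -956$ ($m = -6 + \left(87 + \left(4 + 2 \cdot 2\right)\right) \left(-10\right) = -6 + \left(87 + \left(4 + 4\right)\right) \left(-10\right) = -6 + \left(87 + 8\right) \left(-10\right) = -6 + 95 \left(-10\right) = -6 - 950 = -956$)
$\sqrt{n{\left(15,-9 \right)} 44 + m} = \sqrt{\sqrt{15} \cdot 44 - 956} = \sqrt{44 \sqrt{15} - 956} = \sqrt{-956 + 44 \sqrt{15}}$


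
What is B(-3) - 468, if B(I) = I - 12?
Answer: -483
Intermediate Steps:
B(I) = -12 + I
B(-3) - 468 = (-12 - 3) - 468 = -15 - 468 = -483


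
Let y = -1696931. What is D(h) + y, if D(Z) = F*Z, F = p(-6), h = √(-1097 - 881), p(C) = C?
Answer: -1696931 - 6*I*√1978 ≈ -1.6969e+6 - 266.85*I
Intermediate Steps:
h = I*√1978 (h = √(-1978) = I*√1978 ≈ 44.475*I)
F = -6
D(Z) = -6*Z
D(h) + y = -6*I*√1978 - 1696931 = -1696931 - 6*I*√1978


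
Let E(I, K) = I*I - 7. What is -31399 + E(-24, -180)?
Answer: -30830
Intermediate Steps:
E(I, K) = -7 + I² (E(I, K) = I² - 7 = -7 + I²)
-31399 + E(-24, -180) = -31399 + (-7 + (-24)²) = -31399 + (-7 + 576) = -31399 + 569 = -30830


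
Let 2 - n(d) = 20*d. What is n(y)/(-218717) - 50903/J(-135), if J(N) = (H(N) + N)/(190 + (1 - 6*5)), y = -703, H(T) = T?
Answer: 1792465786871/59053590 ≈ 30353.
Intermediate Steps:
J(N) = 2*N/161 (J(N) = (N + N)/(190 + (1 - 6*5)) = (2*N)/(190 + (1 - 30)) = (2*N)/(190 - 29) = (2*N)/161 = (2*N)*(1/161) = 2*N/161)
n(d) = 2 - 20*d
n(y)/(-218717) - 50903/J(-135) = (2 - 20*(-703))/(-218717) - 50903/((2/161)*(-135)) = (2 + 14060)*(-1/218717) - 50903/(-270/161) = 14062*(-1/218717) - 50903*(-161/270) = -14062/218717 + 8195383/270 = 1792465786871/59053590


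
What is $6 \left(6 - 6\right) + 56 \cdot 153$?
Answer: $8568$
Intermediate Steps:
$6 \left(6 - 6\right) + 56 \cdot 153 = 6 \cdot 0 + 8568 = 0 + 8568 = 8568$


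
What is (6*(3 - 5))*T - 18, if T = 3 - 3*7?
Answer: 198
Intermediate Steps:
T = -18 (T = 3 - 21 = -18)
(6*(3 - 5))*T - 18 = (6*(3 - 5))*(-18) - 18 = (6*(-2))*(-18) - 18 = -12*(-18) - 18 = 216 - 18 = 198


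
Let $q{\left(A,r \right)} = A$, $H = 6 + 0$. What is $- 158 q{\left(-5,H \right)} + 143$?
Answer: $933$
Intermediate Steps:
$H = 6$
$- 158 q{\left(-5,H \right)} + 143 = \left(-158\right) \left(-5\right) + 143 = 790 + 143 = 933$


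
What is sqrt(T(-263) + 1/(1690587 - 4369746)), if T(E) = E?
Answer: I*sqrt(1887785847814062)/2679159 ≈ 16.217*I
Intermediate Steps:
sqrt(T(-263) + 1/(1690587 - 4369746)) = sqrt(-263 + 1/(1690587 - 4369746)) = sqrt(-263 + 1/(-2679159)) = sqrt(-263 - 1/2679159) = sqrt(-704618818/2679159) = I*sqrt(1887785847814062)/2679159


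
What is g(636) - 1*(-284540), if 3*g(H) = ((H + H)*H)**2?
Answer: 218156303228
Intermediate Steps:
g(H) = 4*H**4/3 (g(H) = ((H + H)*H)**2/3 = ((2*H)*H)**2/3 = (2*H**2)**2/3 = (4*H**4)/3 = 4*H**4/3)
g(636) - 1*(-284540) = (4/3)*636**4 - 1*(-284540) = (4/3)*163617014016 + 284540 = 218156018688 + 284540 = 218156303228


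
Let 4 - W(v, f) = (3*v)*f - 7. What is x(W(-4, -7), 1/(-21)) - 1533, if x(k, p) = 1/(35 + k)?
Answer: -58255/38 ≈ -1533.0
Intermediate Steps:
W(v, f) = 11 - 3*f*v (W(v, f) = 4 - ((3*v)*f - 7) = 4 - (3*f*v - 7) = 4 - (-7 + 3*f*v) = 4 + (7 - 3*f*v) = 11 - 3*f*v)
x(W(-4, -7), 1/(-21)) - 1533 = 1/(35 + (11 - 3*(-7)*(-4))) - 1533 = 1/(35 + (11 - 84)) - 1533 = 1/(35 - 73) - 1533 = 1/(-38) - 1533 = -1/38 - 1533 = -58255/38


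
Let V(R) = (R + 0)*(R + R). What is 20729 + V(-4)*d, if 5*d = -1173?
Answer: 66109/5 ≈ 13222.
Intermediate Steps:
V(R) = 2*R² (V(R) = R*(2*R) = 2*R²)
d = -1173/5 (d = (⅕)*(-1173) = -1173/5 ≈ -234.60)
20729 + V(-4)*d = 20729 + (2*(-4)²)*(-1173/5) = 20729 + (2*16)*(-1173/5) = 20729 + 32*(-1173/5) = 20729 - 37536/5 = 66109/5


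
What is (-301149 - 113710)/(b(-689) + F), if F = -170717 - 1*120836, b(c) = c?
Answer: 414859/292242 ≈ 1.4196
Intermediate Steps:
F = -291553 (F = -170717 - 120836 = -291553)
(-301149 - 113710)/(b(-689) + F) = (-301149 - 113710)/(-689 - 291553) = -414859/(-292242) = -414859*(-1/292242) = 414859/292242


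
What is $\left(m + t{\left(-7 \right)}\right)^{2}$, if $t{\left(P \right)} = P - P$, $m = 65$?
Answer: $4225$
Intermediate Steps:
$t{\left(P \right)} = 0$
$\left(m + t{\left(-7 \right)}\right)^{2} = \left(65 + 0\right)^{2} = 65^{2} = 4225$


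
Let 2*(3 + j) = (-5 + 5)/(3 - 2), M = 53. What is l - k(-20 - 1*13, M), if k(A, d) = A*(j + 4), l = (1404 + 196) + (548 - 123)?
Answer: 2058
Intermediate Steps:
l = 2025 (l = 1600 + 425 = 2025)
j = -3 (j = -3 + ((-5 + 5)/(3 - 2))/2 = -3 + (0/1)/2 = -3 + (0*1)/2 = -3 + (½)*0 = -3 + 0 = -3)
k(A, d) = A (k(A, d) = A*(-3 + 4) = A*1 = A)
l - k(-20 - 1*13, M) = 2025 - (-20 - 1*13) = 2025 - (-20 - 13) = 2025 - 1*(-33) = 2025 + 33 = 2058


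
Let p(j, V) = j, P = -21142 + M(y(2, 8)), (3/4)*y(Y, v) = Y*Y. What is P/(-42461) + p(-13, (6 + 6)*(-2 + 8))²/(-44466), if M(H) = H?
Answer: 932687111/1888070826 ≈ 0.49399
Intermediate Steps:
y(Y, v) = 4*Y²/3 (y(Y, v) = 4*(Y*Y)/3 = 4*Y²/3)
P = -63410/3 (P = -21142 + (4/3)*2² = -21142 + (4/3)*4 = -21142 + 16/3 = -63410/3 ≈ -21137.)
P/(-42461) + p(-13, (6 + 6)*(-2 + 8))²/(-44466) = -63410/3/(-42461) + (-13)²/(-44466) = -63410/3*(-1/42461) + 169*(-1/44466) = 63410/127383 - 169/44466 = 932687111/1888070826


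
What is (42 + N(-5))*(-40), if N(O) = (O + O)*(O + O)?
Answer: -5680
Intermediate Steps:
N(O) = 4*O² (N(O) = (2*O)*(2*O) = 4*O²)
(42 + N(-5))*(-40) = (42 + 4*(-5)²)*(-40) = (42 + 4*25)*(-40) = (42 + 100)*(-40) = 142*(-40) = -5680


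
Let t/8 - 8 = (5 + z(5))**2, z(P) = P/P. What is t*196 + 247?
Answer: 69239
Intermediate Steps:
z(P) = 1
t = 352 (t = 64 + 8*(5 + 1)**2 = 64 + 8*6**2 = 64 + 8*36 = 64 + 288 = 352)
t*196 + 247 = 352*196 + 247 = 68992 + 247 = 69239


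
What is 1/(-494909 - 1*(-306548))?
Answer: -1/188361 ≈ -5.3090e-6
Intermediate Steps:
1/(-494909 - 1*(-306548)) = 1/(-494909 + 306548) = 1/(-188361) = -1/188361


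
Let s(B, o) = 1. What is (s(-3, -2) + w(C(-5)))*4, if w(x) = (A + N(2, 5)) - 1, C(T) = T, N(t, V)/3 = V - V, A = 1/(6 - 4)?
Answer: 2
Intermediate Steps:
A = ½ (A = 1/2 = ½ ≈ 0.50000)
N(t, V) = 0 (N(t, V) = 3*(V - V) = 3*0 = 0)
w(x) = -½ (w(x) = (½ + 0) - 1 = ½ - 1 = -½)
(s(-3, -2) + w(C(-5)))*4 = (1 - ½)*4 = (½)*4 = 2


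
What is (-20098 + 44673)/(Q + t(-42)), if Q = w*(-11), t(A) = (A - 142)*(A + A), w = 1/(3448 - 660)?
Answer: 68515100/43091317 ≈ 1.5900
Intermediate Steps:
w = 1/2788 ≈ 0.00035868
t(A) = 2*A*(-142 + A) (t(A) = (-142 + A)*(2*A) = 2*A*(-142 + A))
Q = -11/2788 (Q = (1/2788)*(-11) = -11/2788 ≈ -0.0039455)
(-20098 + 44673)/(Q + t(-42)) = (-20098 + 44673)/(-11/2788 + 2*(-42)*(-142 - 42)) = 24575/(-11/2788 + 2*(-42)*(-184)) = 24575/(-11/2788 + 15456) = 24575/(43091317/2788) = 24575*(2788/43091317) = 68515100/43091317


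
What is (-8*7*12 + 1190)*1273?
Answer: 659414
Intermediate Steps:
(-8*7*12 + 1190)*1273 = (-56*12 + 1190)*1273 = (-672 + 1190)*1273 = 518*1273 = 659414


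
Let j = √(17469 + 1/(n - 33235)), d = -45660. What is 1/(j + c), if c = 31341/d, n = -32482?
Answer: 10449222494780/265927570351536747 + 926593600*√4715236940314/265927570351536747 ≈ 0.0076055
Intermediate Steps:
j = 4*√4715236940314/65717 (j = √(17469 + 1/(-32482 - 33235)) = √(17469 + 1/(-65717)) = √(17469 - 1/65717) = √(1148010272/65717) = 4*√4715236940314/65717 ≈ 132.17)
c = -10447/15220 (c = 31341/(-45660) = 31341*(-1/45660) = -10447/15220 ≈ -0.68640)
1/(j + c) = 1/(4*√4715236940314/65717 - 10447/15220) = 1/(-10447/15220 + 4*√4715236940314/65717)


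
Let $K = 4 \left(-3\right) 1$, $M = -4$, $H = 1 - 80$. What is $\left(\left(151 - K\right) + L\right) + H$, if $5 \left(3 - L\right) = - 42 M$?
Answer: $\frac{267}{5} \approx 53.4$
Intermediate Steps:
$H = -79$ ($H = 1 - 80 = -79$)
$K = -12$ ($K = \left(-12\right) 1 = -12$)
$L = - \frac{153}{5}$ ($L = 3 - \frac{\left(-42\right) \left(-4\right)}{5} = 3 - \frac{168}{5} = - \frac{153}{5} \approx -30.6$)
$\left(\left(151 - K\right) + L\right) + H = \left(\left(151 - -12\right) - \frac{153}{5}\right) - 79 = \left(\left(151 + 12\right) - \frac{153}{5}\right) - 79 = \left(163 - \frac{153}{5}\right) - 79 = \frac{662}{5} - 79 = \frac{267}{5}$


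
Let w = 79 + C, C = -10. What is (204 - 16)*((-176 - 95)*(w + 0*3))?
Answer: -3515412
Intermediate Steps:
w = 69 (w = 79 - 10 = 69)
(204 - 16)*((-176 - 95)*(w + 0*3)) = (204 - 16)*((-176 - 95)*(69 + 0*3)) = 188*(-271*(69 + 0)) = 188*(-271*69) = 188*(-18699) = -3515412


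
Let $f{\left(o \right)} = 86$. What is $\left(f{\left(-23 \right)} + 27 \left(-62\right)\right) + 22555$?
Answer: $20967$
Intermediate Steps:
$\left(f{\left(-23 \right)} + 27 \left(-62\right)\right) + 22555 = \left(86 + 27 \left(-62\right)\right) + 22555 = \left(86 - 1674\right) + 22555 = -1588 + 22555 = 20967$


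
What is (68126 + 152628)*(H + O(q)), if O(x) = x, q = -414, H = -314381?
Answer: -69492255430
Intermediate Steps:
(68126 + 152628)*(H + O(q)) = (68126 + 152628)*(-314381 - 414) = 220754*(-314795) = -69492255430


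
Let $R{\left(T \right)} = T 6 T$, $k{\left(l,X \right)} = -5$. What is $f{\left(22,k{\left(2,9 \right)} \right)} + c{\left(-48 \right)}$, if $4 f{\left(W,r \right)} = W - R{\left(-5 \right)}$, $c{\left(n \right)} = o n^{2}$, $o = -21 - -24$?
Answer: $6880$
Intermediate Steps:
$o = 3$ ($o = -21 + 24 = 3$)
$R{\left(T \right)} = 6 T^{2}$ ($R{\left(T \right)} = 6 T T = 6 T^{2}$)
$c{\left(n \right)} = 3 n^{2}$
$f{\left(W,r \right)} = - \frac{75}{2} + \frac{W}{4}$ ($f{\left(W,r \right)} = \frac{W - 6 \left(-5\right)^{2}}{4} = \frac{W - 6 \cdot 25}{4} = \frac{W - 150}{4} = \frac{-150 + W}{4} = - \frac{75}{2} + \frac{W}{4}$)
$f{\left(22,k{\left(2,9 \right)} \right)} + c{\left(-48 \right)} = \left(- \frac{75}{2} + \frac{1}{4} \cdot 22\right) + 3 \left(-48\right)^{2} = \left(- \frac{75}{2} + \frac{11}{2}\right) + 3 \cdot 2304 = -32 + 6912 = 6880$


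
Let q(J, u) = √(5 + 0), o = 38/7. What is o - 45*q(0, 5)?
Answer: 38/7 - 45*√5 ≈ -95.194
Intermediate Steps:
o = 38/7 (o = 38*(⅐) = 38/7 ≈ 5.4286)
q(J, u) = √5
o - 45*q(0, 5) = 38/7 - 45*√5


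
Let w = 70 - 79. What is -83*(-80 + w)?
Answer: 7387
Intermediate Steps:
w = -9
-83*(-80 + w) = -83*(-80 - 9) = -83*(-89) = 7387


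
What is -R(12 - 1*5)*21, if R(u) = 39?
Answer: -819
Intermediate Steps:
-R(12 - 1*5)*21 = -1*39*21 = -39*21 = -819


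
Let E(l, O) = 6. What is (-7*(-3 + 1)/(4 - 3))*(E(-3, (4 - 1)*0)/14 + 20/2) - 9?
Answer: 137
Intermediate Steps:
(-7*(-3 + 1)/(4 - 3))*(E(-3, (4 - 1)*0)/14 + 20/2) - 9 = (-7*(-3 + 1)/(4 - 3))*(6/14 + 20/2) - 9 = (-(-14)/1)*(6*(1/14) + 20*(½)) - 9 = (-(-14))*(3/7 + 10) - 9 = -7*(-2)*(73/7) - 9 = 14*(73/7) - 9 = 146 - 9 = 137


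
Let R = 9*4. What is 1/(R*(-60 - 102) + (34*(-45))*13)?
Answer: -1/25722 ≈ -3.8877e-5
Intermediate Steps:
R = 36
1/(R*(-60 - 102) + (34*(-45))*13) = 1/(36*(-60 - 102) + (34*(-45))*13) = 1/(36*(-162) - 1530*13) = 1/(-5832 - 19890) = 1/(-25722) = -1/25722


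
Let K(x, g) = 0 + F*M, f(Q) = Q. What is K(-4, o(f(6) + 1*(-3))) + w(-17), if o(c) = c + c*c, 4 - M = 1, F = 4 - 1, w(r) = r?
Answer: -8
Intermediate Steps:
F = 3
M = 3 (M = 4 - 1*1 = 4 - 1 = 3)
o(c) = c + c²
K(x, g) = 9 (K(x, g) = 0 + 3*3 = 0 + 9 = 9)
K(-4, o(f(6) + 1*(-3))) + w(-17) = 9 - 17 = -8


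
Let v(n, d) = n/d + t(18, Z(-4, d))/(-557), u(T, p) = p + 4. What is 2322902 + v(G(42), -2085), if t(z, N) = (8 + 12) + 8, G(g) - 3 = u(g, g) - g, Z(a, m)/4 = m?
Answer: 2697690560911/1161345 ≈ 2.3229e+6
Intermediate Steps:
u(T, p) = 4 + p
Z(a, m) = 4*m
G(g) = 7 (G(g) = 3 + ((4 + g) - g) = 3 + 4 = 7)
t(z, N) = 28 (t(z, N) = 20 + 8 = 28)
v(n, d) = -28/557 + n/d (v(n, d) = n/d + 28/(-557) = n/d + 28*(-1/557) = n/d - 28/557 = -28/557 + n/d)
2322902 + v(G(42), -2085) = 2322902 + (-28/557 + 7/(-2085)) = 2322902 + (-28/557 + 7*(-1/2085)) = 2322902 + (-28/557 - 7/2085) = 2322902 - 62279/1161345 = 2697690560911/1161345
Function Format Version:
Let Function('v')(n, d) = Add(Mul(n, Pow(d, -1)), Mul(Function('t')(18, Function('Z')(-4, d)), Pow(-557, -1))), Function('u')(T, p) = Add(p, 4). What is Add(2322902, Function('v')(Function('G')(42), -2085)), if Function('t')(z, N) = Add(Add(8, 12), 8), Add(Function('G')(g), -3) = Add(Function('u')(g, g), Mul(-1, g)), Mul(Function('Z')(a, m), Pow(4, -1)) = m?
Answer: Rational(2697690560911, 1161345) ≈ 2.3229e+6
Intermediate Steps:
Function('u')(T, p) = Add(4, p)
Function('Z')(a, m) = Mul(4, m)
Function('G')(g) = 7 (Function('G')(g) = Add(3, Add(Add(4, g), Mul(-1, g))) = Add(3, 4) = 7)
Function('t')(z, N) = 28 (Function('t')(z, N) = Add(20, 8) = 28)
Function('v')(n, d) = Add(Rational(-28, 557), Mul(n, Pow(d, -1))) (Function('v')(n, d) = Add(Mul(n, Pow(d, -1)), Mul(28, Pow(-557, -1))) = Add(Mul(n, Pow(d, -1)), Mul(28, Rational(-1, 557))) = Add(Mul(n, Pow(d, -1)), Rational(-28, 557)) = Add(Rational(-28, 557), Mul(n, Pow(d, -1))))
Add(2322902, Function('v')(Function('G')(42), -2085)) = Add(2322902, Add(Rational(-28, 557), Mul(7, Pow(-2085, -1)))) = Add(2322902, Add(Rational(-28, 557), Mul(7, Rational(-1, 2085)))) = Add(2322902, Add(Rational(-28, 557), Rational(-7, 2085))) = Add(2322902, Rational(-62279, 1161345)) = Rational(2697690560911, 1161345)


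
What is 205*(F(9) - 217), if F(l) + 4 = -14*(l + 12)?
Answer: -105575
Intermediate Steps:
F(l) = -172 - 14*l (F(l) = -4 - 14*(l + 12) = -4 - 14*(12 + l) = -4 + (-168 - 14*l) = -172 - 14*l)
205*(F(9) - 217) = 205*((-172 - 14*9) - 217) = 205*((-172 - 126) - 217) = 205*(-298 - 217) = 205*(-515) = -105575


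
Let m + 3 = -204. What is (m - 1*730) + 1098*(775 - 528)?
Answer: 270269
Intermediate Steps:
m = -207 (m = -3 - 204 = -207)
(m - 1*730) + 1098*(775 - 528) = (-207 - 1*730) + 1098*(775 - 528) = (-207 - 730) + 1098*247 = -937 + 271206 = 270269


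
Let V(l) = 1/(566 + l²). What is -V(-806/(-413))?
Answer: -170569/97191690 ≈ -0.0017550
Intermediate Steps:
-V(-806/(-413)) = -1/(566 + (-806/(-413))²) = -1/(566 + (-806*(-1/413))²) = -1/(566 + (806/413)²) = -1/(566 + 649636/170569) = -1/97191690/170569 = -1*170569/97191690 = -170569/97191690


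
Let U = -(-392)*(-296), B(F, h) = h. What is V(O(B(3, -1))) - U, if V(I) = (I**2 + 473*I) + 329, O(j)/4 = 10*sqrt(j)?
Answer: 114761 + 18920*I ≈ 1.1476e+5 + 18920.0*I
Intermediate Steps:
O(j) = 40*sqrt(j) (O(j) = 4*(10*sqrt(j)) = 40*sqrt(j))
V(I) = 329 + I**2 + 473*I
U = -116032 (U = -1*116032 = -116032)
V(O(B(3, -1))) - U = (329 + (40*sqrt(-1))**2 + 473*(40*sqrt(-1))) - 1*(-116032) = (329 + (40*I)**2 + 473*(40*I)) + 116032 = (329 - 1600 + 18920*I) + 116032 = (-1271 + 18920*I) + 116032 = 114761 + 18920*I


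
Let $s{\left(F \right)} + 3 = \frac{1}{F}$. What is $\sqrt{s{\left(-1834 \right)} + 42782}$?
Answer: $\frac{\sqrt{143889560290}}{1834} \approx 206.83$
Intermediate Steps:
$s{\left(F \right)} = -3 + \frac{1}{F}$
$\sqrt{s{\left(-1834 \right)} + 42782} = \sqrt{\left(-3 + \frac{1}{-1834}\right) + 42782} = \sqrt{\left(-3 - \frac{1}{1834}\right) + 42782} = \sqrt{- \frac{5503}{1834} + 42782} = \sqrt{\frac{78456685}{1834}} = \frac{\sqrt{143889560290}}{1834}$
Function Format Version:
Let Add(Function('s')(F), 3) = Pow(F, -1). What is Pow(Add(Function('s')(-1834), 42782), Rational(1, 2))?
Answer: Mul(Rational(1, 1834), Pow(143889560290, Rational(1, 2))) ≈ 206.83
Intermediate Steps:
Function('s')(F) = Add(-3, Pow(F, -1))
Pow(Add(Function('s')(-1834), 42782), Rational(1, 2)) = Pow(Add(Add(-3, Pow(-1834, -1)), 42782), Rational(1, 2)) = Pow(Add(Add(-3, Rational(-1, 1834)), 42782), Rational(1, 2)) = Pow(Add(Rational(-5503, 1834), 42782), Rational(1, 2)) = Pow(Rational(78456685, 1834), Rational(1, 2)) = Mul(Rational(1, 1834), Pow(143889560290, Rational(1, 2)))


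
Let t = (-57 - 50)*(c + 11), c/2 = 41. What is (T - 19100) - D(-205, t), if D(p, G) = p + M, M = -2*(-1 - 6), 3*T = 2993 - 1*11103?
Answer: -64837/3 ≈ -21612.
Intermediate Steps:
c = 82 (c = 2*41 = 82)
T = -8110/3 (T = (2993 - 1*11103)/3 = (2993 - 11103)/3 = (1/3)*(-8110) = -8110/3 ≈ -2703.3)
M = 14 (M = -2*(-7) = 14)
t = -9951 (t = (-57 - 50)*(82 + 11) = -107*93 = -9951)
D(p, G) = 14 + p (D(p, G) = p + 14 = 14 + p)
(T - 19100) - D(-205, t) = (-8110/3 - 19100) - (14 - 205) = -65410/3 - 1*(-191) = -65410/3 + 191 = -64837/3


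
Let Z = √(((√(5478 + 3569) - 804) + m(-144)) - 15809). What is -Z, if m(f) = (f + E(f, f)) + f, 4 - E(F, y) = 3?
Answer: -I*√(16900 - √9047) ≈ -129.63*I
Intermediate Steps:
E(F, y) = 1 (E(F, y) = 4 - 1*3 = 4 - 3 = 1)
m(f) = 1 + 2*f (m(f) = (f + 1) + f = (1 + f) + f = 1 + 2*f)
Z = √(-16900 + √9047) (Z = √(((√(5478 + 3569) - 804) + (1 + 2*(-144))) - 15809) = √(((√9047 - 804) + (1 - 288)) - 15809) = √(((-804 + √9047) - 287) - 15809) = √((-1091 + √9047) - 15809) = √(-16900 + √9047) ≈ 129.63*I)
-Z = -√(-16900 + √9047)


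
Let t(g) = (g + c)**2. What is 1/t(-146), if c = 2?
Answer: 1/20736 ≈ 4.8225e-5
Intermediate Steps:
t(g) = (2 + g)**2 (t(g) = (g + 2)**2 = (2 + g)**2)
1/t(-146) = 1/((2 - 146)**2) = 1/((-144)**2) = 1/20736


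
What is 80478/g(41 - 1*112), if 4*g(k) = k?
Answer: -321912/71 ≈ -4534.0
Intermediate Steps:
g(k) = k/4
80478/g(41 - 1*112) = 80478/(((41 - 1*112)/4)) = 80478/(((41 - 112)/4)) = 80478/(((¼)*(-71))) = 80478/(-71/4) = 80478*(-4/71) = -321912/71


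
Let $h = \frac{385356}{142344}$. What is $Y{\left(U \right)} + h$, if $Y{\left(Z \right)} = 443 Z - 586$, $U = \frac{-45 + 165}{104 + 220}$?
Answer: $- \frac{14918317}{35586} \approx -419.22$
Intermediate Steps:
$U = \frac{10}{27}$ ($U = \frac{120}{324} = 120 \cdot \frac{1}{324} = \frac{10}{27} \approx 0.37037$)
$Y{\left(Z \right)} = -586 + 443 Z$
$h = \frac{32113}{11862}$ ($h = 385356 \cdot \frac{1}{142344} = \frac{32113}{11862} \approx 2.7072$)
$Y{\left(U \right)} + h = \left(-586 + 443 \cdot \frac{10}{27}\right) + \frac{32113}{11862} = \left(-586 + \frac{4430}{27}\right) + \frac{32113}{11862} = - \frac{11392}{27} + \frac{32113}{11862} = - \frac{14918317}{35586}$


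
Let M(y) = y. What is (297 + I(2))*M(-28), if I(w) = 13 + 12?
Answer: -9016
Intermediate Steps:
I(w) = 25
(297 + I(2))*M(-28) = (297 + 25)*(-28) = 322*(-28) = -9016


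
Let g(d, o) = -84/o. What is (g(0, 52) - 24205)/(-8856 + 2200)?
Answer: 157343/43264 ≈ 3.6368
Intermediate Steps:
(g(0, 52) - 24205)/(-8856 + 2200) = (-84/52 - 24205)/(-8856 + 2200) = (-84*1/52 - 24205)/(-6656) = (-21/13 - 24205)*(-1/6656) = -314686/13*(-1/6656) = 157343/43264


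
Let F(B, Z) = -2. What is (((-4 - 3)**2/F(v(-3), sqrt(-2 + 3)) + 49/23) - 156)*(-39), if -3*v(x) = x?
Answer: 319995/46 ≈ 6956.4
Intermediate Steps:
v(x) = -x/3
(((-4 - 3)**2/F(v(-3), sqrt(-2 + 3)) + 49/23) - 156)*(-39) = (((-4 - 3)**2/(-2) + 49/23) - 156)*(-39) = (((-7)**2*(-1/2) + 49*(1/23)) - 156)*(-39) = ((49*(-1/2) + 49/23) - 156)*(-39) = ((-49/2 + 49/23) - 156)*(-39) = (-1029/46 - 156)*(-39) = -8205/46*(-39) = 319995/46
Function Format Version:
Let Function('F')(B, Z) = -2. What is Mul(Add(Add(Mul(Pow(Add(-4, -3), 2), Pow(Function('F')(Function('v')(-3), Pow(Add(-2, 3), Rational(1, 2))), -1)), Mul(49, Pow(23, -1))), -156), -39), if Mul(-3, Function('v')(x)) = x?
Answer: Rational(319995, 46) ≈ 6956.4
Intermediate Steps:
Function('v')(x) = Mul(Rational(-1, 3), x)
Mul(Add(Add(Mul(Pow(Add(-4, -3), 2), Pow(Function('F')(Function('v')(-3), Pow(Add(-2, 3), Rational(1, 2))), -1)), Mul(49, Pow(23, -1))), -156), -39) = Mul(Add(Add(Mul(Pow(Add(-4, -3), 2), Pow(-2, -1)), Mul(49, Pow(23, -1))), -156), -39) = Mul(Add(Add(Mul(Pow(-7, 2), Rational(-1, 2)), Mul(49, Rational(1, 23))), -156), -39) = Mul(Add(Add(Mul(49, Rational(-1, 2)), Rational(49, 23)), -156), -39) = Mul(Add(Add(Rational(-49, 2), Rational(49, 23)), -156), -39) = Mul(Add(Rational(-1029, 46), -156), -39) = Mul(Rational(-8205, 46), -39) = Rational(319995, 46)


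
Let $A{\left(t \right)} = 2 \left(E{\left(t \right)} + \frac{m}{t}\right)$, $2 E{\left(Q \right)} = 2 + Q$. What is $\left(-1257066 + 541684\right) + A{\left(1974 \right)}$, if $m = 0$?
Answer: $-713406$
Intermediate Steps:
$E{\left(Q \right)} = 1 + \frac{Q}{2}$ ($E{\left(Q \right)} = \frac{2 + Q}{2} = 1 + \frac{Q}{2}$)
$A{\left(t \right)} = 2 + t$ ($A{\left(t \right)} = 2 \left(\left(1 + \frac{t}{2}\right) + \frac{0}{t}\right) = 2 \left(\left(1 + \frac{t}{2}\right) + 0\right) = 2 \left(1 + \frac{t}{2}\right) = 2 + t$)
$\left(-1257066 + 541684\right) + A{\left(1974 \right)} = \left(-1257066 + 541684\right) + \left(2 + 1974\right) = -715382 + 1976 = -713406$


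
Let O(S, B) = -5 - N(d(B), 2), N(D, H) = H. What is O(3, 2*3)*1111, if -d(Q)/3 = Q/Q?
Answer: -7777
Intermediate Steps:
d(Q) = -3 (d(Q) = -3*Q/Q = -3*1 = -3)
O(S, B) = -7 (O(S, B) = -5 - 1*2 = -5 - 2 = -7)
O(3, 2*3)*1111 = -7*1111 = -7777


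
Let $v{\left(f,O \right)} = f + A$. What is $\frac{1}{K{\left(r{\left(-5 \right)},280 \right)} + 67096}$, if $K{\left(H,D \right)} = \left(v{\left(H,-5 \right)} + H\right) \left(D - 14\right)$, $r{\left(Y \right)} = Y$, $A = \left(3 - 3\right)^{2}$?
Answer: $\frac{1}{64436} \approx 1.5519 \cdot 10^{-5}$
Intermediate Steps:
$A = 0$ ($A = 0^{2} = 0$)
$v{\left(f,O \right)} = f$ ($v{\left(f,O \right)} = f + 0 = f$)
$K{\left(H,D \right)} = 2 H \left(-14 + D\right)$ ($K{\left(H,D \right)} = \left(H + H\right) \left(D - 14\right) = 2 H \left(-14 + D\right)$)
$\frac{1}{K{\left(r{\left(-5 \right)},280 \right)} + 67096} = \frac{1}{2 \left(-5\right) \left(-14 + 280\right) + 67096} = \frac{1}{2 \left(-5\right) 266 + 67096} = \frac{1}{-2660 + 67096} = \frac{1}{64436}$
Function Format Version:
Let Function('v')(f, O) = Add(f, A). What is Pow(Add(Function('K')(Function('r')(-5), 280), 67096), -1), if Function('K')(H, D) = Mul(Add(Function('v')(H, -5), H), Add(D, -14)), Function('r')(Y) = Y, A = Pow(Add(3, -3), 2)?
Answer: Rational(1, 64436) ≈ 1.5519e-5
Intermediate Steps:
A = 0 (A = Pow(0, 2) = 0)
Function('v')(f, O) = f (Function('v')(f, O) = Add(f, 0) = f)
Function('K')(H, D) = Mul(2, H, Add(-14, D)) (Function('K')(H, D) = Mul(Add(H, H), Add(D, -14)) = Mul(Mul(2, H), Add(-14, D)) = Mul(2, H, Add(-14, D)))
Pow(Add(Function('K')(Function('r')(-5), 280), 67096), -1) = Pow(Add(Mul(2, -5, Add(-14, 280)), 67096), -1) = Pow(Add(Mul(2, -5, 266), 67096), -1) = Pow(Add(-2660, 67096), -1) = Pow(64436, -1) = Rational(1, 64436)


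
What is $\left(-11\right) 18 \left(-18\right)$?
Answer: $3564$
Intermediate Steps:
$\left(-11\right) 18 \left(-18\right) = \left(-198\right) \left(-18\right) = 3564$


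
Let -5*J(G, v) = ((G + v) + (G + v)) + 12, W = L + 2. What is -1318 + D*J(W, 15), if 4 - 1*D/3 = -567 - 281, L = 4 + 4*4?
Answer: -226406/5 ≈ -45281.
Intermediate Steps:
L = 20 (L = 4 + 16 = 20)
W = 22 (W = 20 + 2 = 22)
J(G, v) = -12/5 - 2*G/5 - 2*v/5 (J(G, v) = -(((G + v) + (G + v)) + 12)/5 = -((2*G + 2*v) + 12)/5 = -(12 + 2*G + 2*v)/5 = -12/5 - 2*G/5 - 2*v/5)
D = 2556 (D = 12 - 3*(-567 - 281) = 12 - 3*(-848) = 12 + 2544 = 2556)
-1318 + D*J(W, 15) = -1318 + 2556*(-12/5 - ⅖*22 - ⅖*15) = -1318 + 2556*(-12/5 - 44/5 - 6) = -1318 + 2556*(-86/5) = -1318 - 219816/5 = -226406/5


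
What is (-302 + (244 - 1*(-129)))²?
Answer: 5041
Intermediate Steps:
(-302 + (244 - 1*(-129)))² = (-302 + (244 + 129))² = (-302 + 373)² = 71² = 5041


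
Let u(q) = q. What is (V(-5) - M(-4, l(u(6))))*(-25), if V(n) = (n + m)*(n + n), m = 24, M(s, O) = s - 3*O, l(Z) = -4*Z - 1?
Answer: 6525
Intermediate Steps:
l(Z) = -1 - 4*Z
V(n) = 2*n*(24 + n) (V(n) = (n + 24)*(n + n) = (24 + n)*(2*n) = 2*n*(24 + n))
(V(-5) - M(-4, l(u(6))))*(-25) = (2*(-5)*(24 - 5) - (-4 - 3*(-1 - 4*6)))*(-25) = (2*(-5)*19 - (-4 - 3*(-1 - 24)))*(-25) = (-190 - (-4 - 3*(-25)))*(-25) = (-190 - (-4 + 75))*(-25) = (-190 - 1*71)*(-25) = (-190 - 71)*(-25) = -261*(-25) = 6525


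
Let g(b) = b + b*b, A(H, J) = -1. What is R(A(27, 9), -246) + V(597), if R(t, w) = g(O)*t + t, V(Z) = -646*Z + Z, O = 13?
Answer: -385248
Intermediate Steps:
V(Z) = -645*Z
g(b) = b + b**2
R(t, w) = 183*t (R(t, w) = (13*(1 + 13))*t + t = (13*14)*t + t = 182*t + t = 183*t)
R(A(27, 9), -246) + V(597) = 183*(-1) - 645*597 = -183 - 385065 = -385248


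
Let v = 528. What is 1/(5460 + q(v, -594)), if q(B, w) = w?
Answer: 1/4866 ≈ 0.00020551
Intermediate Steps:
1/(5460 + q(v, -594)) = 1/(5460 - 594) = 1/4866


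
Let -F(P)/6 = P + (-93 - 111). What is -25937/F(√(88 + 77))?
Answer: -881858/41451 - 25937*√165/248706 ≈ -22.614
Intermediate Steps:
F(P) = 1224 - 6*P (F(P) = -6*(P + (-93 - 111)) = -6*(P - 204) = -6*(-204 + P) = 1224 - 6*P)
-25937/F(√(88 + 77)) = -25937/(1224 - 6*√(88 + 77)) = -25937/(1224 - 6*√165)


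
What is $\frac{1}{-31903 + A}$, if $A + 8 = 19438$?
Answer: $- \frac{1}{12473} \approx -8.0173 \cdot 10^{-5}$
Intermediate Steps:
$A = 19430$ ($A = -8 + 19438 = 19430$)
$\frac{1}{-31903 + A} = \frac{1}{-31903 + 19430} = \frac{1}{-12473} = - \frac{1}{12473}$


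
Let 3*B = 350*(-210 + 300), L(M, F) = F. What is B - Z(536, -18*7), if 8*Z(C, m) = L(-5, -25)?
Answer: 84025/8 ≈ 10503.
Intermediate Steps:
B = 10500 (B = (350*(-210 + 300))/3 = (350*90)/3 = (1/3)*31500 = 10500)
Z(C, m) = -25/8 (Z(C, m) = (1/8)*(-25) = -25/8)
B - Z(536, -18*7) = 10500 - 1*(-25/8) = 10500 + 25/8 = 84025/8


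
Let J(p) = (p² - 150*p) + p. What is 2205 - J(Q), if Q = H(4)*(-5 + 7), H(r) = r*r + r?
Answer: 6565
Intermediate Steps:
H(r) = r + r² (H(r) = r² + r = r + r²)
Q = 40 (Q = (4*(1 + 4))*(-5 + 7) = (4*5)*2 = 20*2 = 40)
J(p) = p² - 149*p
2205 - J(Q) = 2205 - 40*(-149 + 40) = 2205 - 40*(-109) = 2205 - 1*(-4360) = 2205 + 4360 = 6565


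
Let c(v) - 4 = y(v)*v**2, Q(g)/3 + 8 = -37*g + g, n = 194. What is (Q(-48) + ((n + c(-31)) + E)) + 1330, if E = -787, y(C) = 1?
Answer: 6862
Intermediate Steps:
Q(g) = -24 - 108*g (Q(g) = -24 + 3*(-37*g + g) = -24 + 3*(-36*g) = -24 - 108*g)
c(v) = 4 + v**2 (c(v) = 4 + 1*v**2 = 4 + v**2)
(Q(-48) + ((n + c(-31)) + E)) + 1330 = ((-24 - 108*(-48)) + ((194 + (4 + (-31)**2)) - 787)) + 1330 = ((-24 + 5184) + ((194 + (4 + 961)) - 787)) + 1330 = (5160 + ((194 + 965) - 787)) + 1330 = (5160 + (1159 - 787)) + 1330 = (5160 + 372) + 1330 = 5532 + 1330 = 6862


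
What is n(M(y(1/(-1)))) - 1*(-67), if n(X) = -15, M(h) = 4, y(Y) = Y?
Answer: 52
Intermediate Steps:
n(M(y(1/(-1)))) - 1*(-67) = -15 - 1*(-67) = -15 + 67 = 52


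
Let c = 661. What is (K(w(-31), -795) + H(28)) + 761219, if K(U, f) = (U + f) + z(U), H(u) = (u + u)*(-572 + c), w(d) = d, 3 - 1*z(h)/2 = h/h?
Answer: 765381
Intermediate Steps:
z(h) = 4 (z(h) = 6 - 2*h/h = 6 - 2*1 = 6 - 2 = 4)
H(u) = 178*u (H(u) = (u + u)*(-572 + 661) = (2*u)*89 = 178*u)
K(U, f) = 4 + U + f (K(U, f) = (U + f) + 4 = 4 + U + f)
(K(w(-31), -795) + H(28)) + 761219 = ((4 - 31 - 795) + 178*28) + 761219 = (-822 + 4984) + 761219 = 4162 + 761219 = 765381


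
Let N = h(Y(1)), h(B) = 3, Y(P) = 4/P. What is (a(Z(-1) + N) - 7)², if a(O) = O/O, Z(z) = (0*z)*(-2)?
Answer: 36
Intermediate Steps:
N = 3
Z(z) = 0 (Z(z) = 0*(-2) = 0)
a(O) = 1
(a(Z(-1) + N) - 7)² = (1 - 7)² = (-6)² = 36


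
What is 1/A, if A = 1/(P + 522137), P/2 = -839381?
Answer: -1156625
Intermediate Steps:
P = -1678762 (P = 2*(-839381) = -1678762)
A = -1/1156625 (A = 1/(-1678762 + 522137) = 1/(-1156625) = -1/1156625 ≈ -8.6458e-7)
1/A = 1/(-1/1156625) = -1156625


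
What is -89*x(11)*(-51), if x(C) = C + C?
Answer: 99858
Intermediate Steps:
x(C) = 2*C
-89*x(11)*(-51) = -178*11*(-51) = -89*22*(-51) = -1958*(-51) = 99858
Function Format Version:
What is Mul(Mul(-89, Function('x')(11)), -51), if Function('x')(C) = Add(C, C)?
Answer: 99858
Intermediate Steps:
Function('x')(C) = Mul(2, C)
Mul(Mul(-89, Function('x')(11)), -51) = Mul(Mul(-89, Mul(2, 11)), -51) = Mul(Mul(-89, 22), -51) = Mul(-1958, -51) = 99858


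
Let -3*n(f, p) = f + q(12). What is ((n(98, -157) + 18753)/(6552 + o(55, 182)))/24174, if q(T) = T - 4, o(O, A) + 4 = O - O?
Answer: 56153/474874056 ≈ 0.00011825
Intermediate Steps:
o(O, A) = -4 (o(O, A) = -4 + (O - O) = -4 + 0 = -4)
q(T) = -4 + T
n(f, p) = -8/3 - f/3 (n(f, p) = -(f + (-4 + 12))/3 = -(f + 8)/3 = -(8 + f)/3 = -8/3 - f/3)
((n(98, -157) + 18753)/(6552 + o(55, 182)))/24174 = (((-8/3 - 1/3*98) + 18753)/(6552 - 4))/24174 = (((-8/3 - 98/3) + 18753)/6548)*(1/24174) = ((-106/3 + 18753)*(1/6548))*(1/24174) = ((56153/3)*(1/6548))*(1/24174) = (56153/19644)*(1/24174) = 56153/474874056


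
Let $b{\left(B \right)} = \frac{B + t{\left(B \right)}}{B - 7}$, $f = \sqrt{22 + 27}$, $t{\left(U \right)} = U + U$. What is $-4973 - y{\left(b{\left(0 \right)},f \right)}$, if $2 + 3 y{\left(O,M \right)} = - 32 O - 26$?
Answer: $- \frac{14891}{3} \approx -4963.7$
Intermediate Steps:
$t{\left(U \right)} = 2 U$
$f = 7$ ($f = \sqrt{49} = 7$)
$b{\left(B \right)} = \frac{3 B}{-7 + B}$ ($b{\left(B \right)} = \frac{B + 2 B}{B - 7} = \frac{3 B}{-7 + B}$)
$y{\left(O,M \right)} = - \frac{28}{3} - \frac{32 O}{3}$ ($y{\left(O,M \right)} = - \frac{2}{3} + \frac{- 32 O - 26}{3} = - \frac{2}{3} + \frac{-26 - 32 O}{3} = - \frac{2}{3} - \left(\frac{26}{3} + \frac{32 O}{3}\right) = - \frac{28}{3} - \frac{32 O}{3}$)
$-4973 - y{\left(b{\left(0 \right)},f \right)} = -4973 - \left(- \frac{28}{3} - \frac{32 \cdot 3 \cdot 0 \frac{1}{-7 + 0}}{3}\right) = -4973 - \left(- \frac{28}{3} - \frac{32 \cdot 3 \cdot 0 \frac{1}{-7}}{3}\right) = -4973 - \left(- \frac{28}{3} - \frac{32 \cdot 3 \cdot 0 \left(- \frac{1}{7}\right)}{3}\right) = -4973 - \left(- \frac{28}{3} - 0\right) = -4973 - \left(- \frac{28}{3} + 0\right) = -4973 - - \frac{28}{3} = -4973 + \frac{28}{3} = - \frac{14891}{3}$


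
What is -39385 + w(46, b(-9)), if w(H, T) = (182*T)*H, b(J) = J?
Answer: -114733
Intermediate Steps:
w(H, T) = 182*H*T
-39385 + w(46, b(-9)) = -39385 + 182*46*(-9) = -39385 - 75348 = -114733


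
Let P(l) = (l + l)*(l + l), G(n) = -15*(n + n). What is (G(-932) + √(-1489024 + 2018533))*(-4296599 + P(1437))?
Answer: 110813224920 + 3963277*√529509 ≈ 1.1370e+11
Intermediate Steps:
G(n) = -30*n
P(l) = 4*l² (P(l) = (2*l)*(2*l) = 4*l²)
(G(-932) + √(-1489024 + 2018533))*(-4296599 + P(1437)) = (-30*(-932) + √(-1489024 + 2018533))*(-4296599 + 4*1437²) = (27960 + √529509)*(-4296599 + 4*2064969) = (27960 + √529509)*(-4296599 + 8259876) = (27960 + √529509)*3963277 = 110813224920 + 3963277*√529509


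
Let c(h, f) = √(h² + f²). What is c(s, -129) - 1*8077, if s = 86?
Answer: -8077 + 43*√13 ≈ -7922.0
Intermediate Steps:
c(h, f) = √(f² + h²)
c(s, -129) - 1*8077 = √((-129)² + 86²) - 1*8077 = √(16641 + 7396) - 8077 = √24037 - 8077 = 43*√13 - 8077 = -8077 + 43*√13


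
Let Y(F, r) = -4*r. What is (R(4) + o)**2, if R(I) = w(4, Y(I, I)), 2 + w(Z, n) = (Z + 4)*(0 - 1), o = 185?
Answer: 30625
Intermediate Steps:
w(Z, n) = -6 - Z (w(Z, n) = -2 + (Z + 4)*(0 - 1) = -2 + (4 + Z)*(-1) = -2 + (-4 - Z) = -6 - Z)
R(I) = -10 (R(I) = -6 - 1*4 = -6 - 4 = -10)
(R(4) + o)**2 = (-10 + 185)**2 = 175**2 = 30625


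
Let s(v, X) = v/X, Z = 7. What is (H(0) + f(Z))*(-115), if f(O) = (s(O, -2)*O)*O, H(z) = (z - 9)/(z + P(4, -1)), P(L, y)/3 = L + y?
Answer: 39675/2 ≈ 19838.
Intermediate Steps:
P(L, y) = 3*L + 3*y (P(L, y) = 3*(L + y) = 3*L + 3*y)
H(z) = (-9 + z)/(9 + z) (H(z) = (z - 9)/(z + (3*4 + 3*(-1))) = (-9 + z)/(z + (12 - 3)) = (-9 + z)/(z + 9) = (-9 + z)/(9 + z))
f(O) = -O**3/2 (f(O) = ((O/(-2))*O)*O = ((O*(-1/2))*O)*O = ((-O/2)*O)*O = (-O**2/2)*O = -O**3/2)
(H(0) + f(Z))*(-115) = ((-9 + 0)/(9 + 0) - 1/2*7**3)*(-115) = (-9/9 - 1/2*343)*(-115) = ((1/9)*(-9) - 343/2)*(-115) = (-1 - 343/2)*(-115) = -345/2*(-115) = 39675/2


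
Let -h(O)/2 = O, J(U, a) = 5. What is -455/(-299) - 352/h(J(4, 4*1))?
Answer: 4223/115 ≈ 36.722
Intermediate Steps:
h(O) = -2*O
-455/(-299) - 352/h(J(4, 4*1)) = -455/(-299) - 352/((-2*5)) = -455*(-1/299) - 352/(-10) = 35/23 - 352*(-⅒) = 35/23 + 176/5 = 4223/115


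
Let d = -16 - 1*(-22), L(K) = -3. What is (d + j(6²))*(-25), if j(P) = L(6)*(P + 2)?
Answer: 2700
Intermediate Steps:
j(P) = -6 - 3*P (j(P) = -3*(P + 2) = -3*(2 + P) = -6 - 3*P)
d = 6 (d = -16 + 22 = 6)
(d + j(6²))*(-25) = (6 + (-6 - 3*6²))*(-25) = (6 + (-6 - 3*36))*(-25) = (6 + (-6 - 108))*(-25) = (6 - 114)*(-25) = -108*(-25) = 2700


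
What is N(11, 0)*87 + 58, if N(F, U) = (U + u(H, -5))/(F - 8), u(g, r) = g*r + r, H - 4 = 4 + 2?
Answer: -1537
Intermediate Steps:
H = 10 (H = 4 + (4 + 2) = 4 + 6 = 10)
u(g, r) = r + g*r
N(F, U) = (-55 + U)/(-8 + F) (N(F, U) = (U - 5*(1 + 10))/(F - 8) = (U - 5*11)/(-8 + F) = (U - 55)/(-8 + F) = (-55 + U)/(-8 + F))
N(11, 0)*87 + 58 = ((-55 + 0)/(-8 + 11))*87 + 58 = (-55/3)*87 + 58 = ((⅓)*(-55))*87 + 58 = -55/3*87 + 58 = -1595 + 58 = -1537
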